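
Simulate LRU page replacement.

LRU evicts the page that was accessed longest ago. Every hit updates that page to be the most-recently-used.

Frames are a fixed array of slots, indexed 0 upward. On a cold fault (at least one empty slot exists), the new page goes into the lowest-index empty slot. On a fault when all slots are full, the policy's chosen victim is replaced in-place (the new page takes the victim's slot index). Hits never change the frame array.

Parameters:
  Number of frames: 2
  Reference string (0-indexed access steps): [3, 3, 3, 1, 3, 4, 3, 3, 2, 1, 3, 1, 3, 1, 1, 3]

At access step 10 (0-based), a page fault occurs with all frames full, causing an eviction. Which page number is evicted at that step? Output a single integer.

Step 0: ref 3 -> FAULT, frames=[3,-]
Step 1: ref 3 -> HIT, frames=[3,-]
Step 2: ref 3 -> HIT, frames=[3,-]
Step 3: ref 1 -> FAULT, frames=[3,1]
Step 4: ref 3 -> HIT, frames=[3,1]
Step 5: ref 4 -> FAULT, evict 1, frames=[3,4]
Step 6: ref 3 -> HIT, frames=[3,4]
Step 7: ref 3 -> HIT, frames=[3,4]
Step 8: ref 2 -> FAULT, evict 4, frames=[3,2]
Step 9: ref 1 -> FAULT, evict 3, frames=[1,2]
Step 10: ref 3 -> FAULT, evict 2, frames=[1,3]
At step 10: evicted page 2

Answer: 2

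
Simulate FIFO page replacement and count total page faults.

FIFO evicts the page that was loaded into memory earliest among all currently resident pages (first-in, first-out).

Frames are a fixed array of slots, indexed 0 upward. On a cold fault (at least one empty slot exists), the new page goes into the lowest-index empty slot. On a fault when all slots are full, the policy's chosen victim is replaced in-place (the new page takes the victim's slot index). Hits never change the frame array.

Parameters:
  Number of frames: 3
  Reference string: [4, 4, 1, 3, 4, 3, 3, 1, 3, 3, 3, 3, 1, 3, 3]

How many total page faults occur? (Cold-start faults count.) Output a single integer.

Step 0: ref 4 → FAULT, frames=[4,-,-]
Step 1: ref 4 → HIT, frames=[4,-,-]
Step 2: ref 1 → FAULT, frames=[4,1,-]
Step 3: ref 3 → FAULT, frames=[4,1,3]
Step 4: ref 4 → HIT, frames=[4,1,3]
Step 5: ref 3 → HIT, frames=[4,1,3]
Step 6: ref 3 → HIT, frames=[4,1,3]
Step 7: ref 1 → HIT, frames=[4,1,3]
Step 8: ref 3 → HIT, frames=[4,1,3]
Step 9: ref 3 → HIT, frames=[4,1,3]
Step 10: ref 3 → HIT, frames=[4,1,3]
Step 11: ref 3 → HIT, frames=[4,1,3]
Step 12: ref 1 → HIT, frames=[4,1,3]
Step 13: ref 3 → HIT, frames=[4,1,3]
Step 14: ref 3 → HIT, frames=[4,1,3]
Total faults: 3

Answer: 3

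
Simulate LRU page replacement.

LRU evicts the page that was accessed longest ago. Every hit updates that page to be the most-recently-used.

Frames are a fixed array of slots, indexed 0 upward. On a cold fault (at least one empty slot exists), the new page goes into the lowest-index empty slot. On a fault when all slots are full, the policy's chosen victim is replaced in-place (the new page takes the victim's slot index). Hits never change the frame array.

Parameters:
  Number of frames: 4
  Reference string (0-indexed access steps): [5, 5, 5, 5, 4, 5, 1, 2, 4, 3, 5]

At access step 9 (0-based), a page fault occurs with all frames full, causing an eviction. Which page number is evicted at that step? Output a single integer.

Step 0: ref 5 -> FAULT, frames=[5,-,-,-]
Step 1: ref 5 -> HIT, frames=[5,-,-,-]
Step 2: ref 5 -> HIT, frames=[5,-,-,-]
Step 3: ref 5 -> HIT, frames=[5,-,-,-]
Step 4: ref 4 -> FAULT, frames=[5,4,-,-]
Step 5: ref 5 -> HIT, frames=[5,4,-,-]
Step 6: ref 1 -> FAULT, frames=[5,4,1,-]
Step 7: ref 2 -> FAULT, frames=[5,4,1,2]
Step 8: ref 4 -> HIT, frames=[5,4,1,2]
Step 9: ref 3 -> FAULT, evict 5, frames=[3,4,1,2]
At step 9: evicted page 5

Answer: 5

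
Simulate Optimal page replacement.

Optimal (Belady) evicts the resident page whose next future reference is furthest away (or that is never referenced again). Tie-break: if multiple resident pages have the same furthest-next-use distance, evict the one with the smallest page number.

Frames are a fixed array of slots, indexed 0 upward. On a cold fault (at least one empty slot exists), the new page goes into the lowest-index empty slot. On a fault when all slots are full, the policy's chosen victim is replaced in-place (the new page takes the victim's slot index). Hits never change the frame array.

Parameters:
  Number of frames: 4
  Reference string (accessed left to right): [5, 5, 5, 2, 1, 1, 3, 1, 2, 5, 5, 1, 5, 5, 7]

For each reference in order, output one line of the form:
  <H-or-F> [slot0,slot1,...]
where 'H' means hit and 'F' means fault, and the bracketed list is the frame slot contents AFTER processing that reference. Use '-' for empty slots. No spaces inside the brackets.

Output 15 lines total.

F [5,-,-,-]
H [5,-,-,-]
H [5,-,-,-]
F [5,2,-,-]
F [5,2,1,-]
H [5,2,1,-]
F [5,2,1,3]
H [5,2,1,3]
H [5,2,1,3]
H [5,2,1,3]
H [5,2,1,3]
H [5,2,1,3]
H [5,2,1,3]
H [5,2,1,3]
F [5,2,7,3]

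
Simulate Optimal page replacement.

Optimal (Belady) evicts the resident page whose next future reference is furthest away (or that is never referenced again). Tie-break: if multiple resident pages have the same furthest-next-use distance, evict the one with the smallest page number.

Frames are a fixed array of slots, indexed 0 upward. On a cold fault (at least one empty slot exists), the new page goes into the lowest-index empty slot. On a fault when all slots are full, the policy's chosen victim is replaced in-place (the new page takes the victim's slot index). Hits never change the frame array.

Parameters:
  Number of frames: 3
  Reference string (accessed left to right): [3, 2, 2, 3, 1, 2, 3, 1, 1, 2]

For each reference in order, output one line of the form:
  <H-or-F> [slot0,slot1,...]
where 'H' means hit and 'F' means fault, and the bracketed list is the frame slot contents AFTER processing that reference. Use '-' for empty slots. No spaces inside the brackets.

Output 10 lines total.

F [3,-,-]
F [3,2,-]
H [3,2,-]
H [3,2,-]
F [3,2,1]
H [3,2,1]
H [3,2,1]
H [3,2,1]
H [3,2,1]
H [3,2,1]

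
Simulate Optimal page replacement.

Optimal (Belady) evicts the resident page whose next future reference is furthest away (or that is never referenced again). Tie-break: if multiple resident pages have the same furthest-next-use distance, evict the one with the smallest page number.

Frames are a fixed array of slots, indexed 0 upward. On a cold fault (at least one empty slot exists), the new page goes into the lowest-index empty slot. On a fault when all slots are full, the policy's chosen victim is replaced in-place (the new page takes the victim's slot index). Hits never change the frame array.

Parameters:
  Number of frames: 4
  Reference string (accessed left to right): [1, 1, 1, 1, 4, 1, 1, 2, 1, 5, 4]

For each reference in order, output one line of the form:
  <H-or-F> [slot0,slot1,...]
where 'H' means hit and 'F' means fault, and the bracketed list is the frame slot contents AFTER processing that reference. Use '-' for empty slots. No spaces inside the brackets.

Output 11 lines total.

F [1,-,-,-]
H [1,-,-,-]
H [1,-,-,-]
H [1,-,-,-]
F [1,4,-,-]
H [1,4,-,-]
H [1,4,-,-]
F [1,4,2,-]
H [1,4,2,-]
F [1,4,2,5]
H [1,4,2,5]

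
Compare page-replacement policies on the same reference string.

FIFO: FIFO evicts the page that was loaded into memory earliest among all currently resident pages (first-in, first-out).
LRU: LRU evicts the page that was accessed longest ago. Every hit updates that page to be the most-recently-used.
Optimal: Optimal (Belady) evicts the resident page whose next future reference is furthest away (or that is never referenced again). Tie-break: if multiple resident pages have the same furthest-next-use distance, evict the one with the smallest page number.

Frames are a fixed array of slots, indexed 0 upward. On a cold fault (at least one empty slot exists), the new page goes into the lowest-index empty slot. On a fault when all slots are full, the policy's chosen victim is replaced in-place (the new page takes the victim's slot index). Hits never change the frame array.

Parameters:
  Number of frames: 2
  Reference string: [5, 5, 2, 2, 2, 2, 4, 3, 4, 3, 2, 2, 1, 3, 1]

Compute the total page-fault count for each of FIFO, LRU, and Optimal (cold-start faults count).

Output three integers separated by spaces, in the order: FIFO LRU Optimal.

Answer: 7 7 6

Derivation:
--- FIFO ---
  step 0: ref 5 -> FAULT, frames=[5,-] (faults so far: 1)
  step 1: ref 5 -> HIT, frames=[5,-] (faults so far: 1)
  step 2: ref 2 -> FAULT, frames=[5,2] (faults so far: 2)
  step 3: ref 2 -> HIT, frames=[5,2] (faults so far: 2)
  step 4: ref 2 -> HIT, frames=[5,2] (faults so far: 2)
  step 5: ref 2 -> HIT, frames=[5,2] (faults so far: 2)
  step 6: ref 4 -> FAULT, evict 5, frames=[4,2] (faults so far: 3)
  step 7: ref 3 -> FAULT, evict 2, frames=[4,3] (faults so far: 4)
  step 8: ref 4 -> HIT, frames=[4,3] (faults so far: 4)
  step 9: ref 3 -> HIT, frames=[4,3] (faults so far: 4)
  step 10: ref 2 -> FAULT, evict 4, frames=[2,3] (faults so far: 5)
  step 11: ref 2 -> HIT, frames=[2,3] (faults so far: 5)
  step 12: ref 1 -> FAULT, evict 3, frames=[2,1] (faults so far: 6)
  step 13: ref 3 -> FAULT, evict 2, frames=[3,1] (faults so far: 7)
  step 14: ref 1 -> HIT, frames=[3,1] (faults so far: 7)
  FIFO total faults: 7
--- LRU ---
  step 0: ref 5 -> FAULT, frames=[5,-] (faults so far: 1)
  step 1: ref 5 -> HIT, frames=[5,-] (faults so far: 1)
  step 2: ref 2 -> FAULT, frames=[5,2] (faults so far: 2)
  step 3: ref 2 -> HIT, frames=[5,2] (faults so far: 2)
  step 4: ref 2 -> HIT, frames=[5,2] (faults so far: 2)
  step 5: ref 2 -> HIT, frames=[5,2] (faults so far: 2)
  step 6: ref 4 -> FAULT, evict 5, frames=[4,2] (faults so far: 3)
  step 7: ref 3 -> FAULT, evict 2, frames=[4,3] (faults so far: 4)
  step 8: ref 4 -> HIT, frames=[4,3] (faults so far: 4)
  step 9: ref 3 -> HIT, frames=[4,3] (faults so far: 4)
  step 10: ref 2 -> FAULT, evict 4, frames=[2,3] (faults so far: 5)
  step 11: ref 2 -> HIT, frames=[2,3] (faults so far: 5)
  step 12: ref 1 -> FAULT, evict 3, frames=[2,1] (faults so far: 6)
  step 13: ref 3 -> FAULT, evict 2, frames=[3,1] (faults so far: 7)
  step 14: ref 1 -> HIT, frames=[3,1] (faults so far: 7)
  LRU total faults: 7
--- Optimal ---
  step 0: ref 5 -> FAULT, frames=[5,-] (faults so far: 1)
  step 1: ref 5 -> HIT, frames=[5,-] (faults so far: 1)
  step 2: ref 2 -> FAULT, frames=[5,2] (faults so far: 2)
  step 3: ref 2 -> HIT, frames=[5,2] (faults so far: 2)
  step 4: ref 2 -> HIT, frames=[5,2] (faults so far: 2)
  step 5: ref 2 -> HIT, frames=[5,2] (faults so far: 2)
  step 6: ref 4 -> FAULT, evict 5, frames=[4,2] (faults so far: 3)
  step 7: ref 3 -> FAULT, evict 2, frames=[4,3] (faults so far: 4)
  step 8: ref 4 -> HIT, frames=[4,3] (faults so far: 4)
  step 9: ref 3 -> HIT, frames=[4,3] (faults so far: 4)
  step 10: ref 2 -> FAULT, evict 4, frames=[2,3] (faults so far: 5)
  step 11: ref 2 -> HIT, frames=[2,3] (faults so far: 5)
  step 12: ref 1 -> FAULT, evict 2, frames=[1,3] (faults so far: 6)
  step 13: ref 3 -> HIT, frames=[1,3] (faults so far: 6)
  step 14: ref 1 -> HIT, frames=[1,3] (faults so far: 6)
  Optimal total faults: 6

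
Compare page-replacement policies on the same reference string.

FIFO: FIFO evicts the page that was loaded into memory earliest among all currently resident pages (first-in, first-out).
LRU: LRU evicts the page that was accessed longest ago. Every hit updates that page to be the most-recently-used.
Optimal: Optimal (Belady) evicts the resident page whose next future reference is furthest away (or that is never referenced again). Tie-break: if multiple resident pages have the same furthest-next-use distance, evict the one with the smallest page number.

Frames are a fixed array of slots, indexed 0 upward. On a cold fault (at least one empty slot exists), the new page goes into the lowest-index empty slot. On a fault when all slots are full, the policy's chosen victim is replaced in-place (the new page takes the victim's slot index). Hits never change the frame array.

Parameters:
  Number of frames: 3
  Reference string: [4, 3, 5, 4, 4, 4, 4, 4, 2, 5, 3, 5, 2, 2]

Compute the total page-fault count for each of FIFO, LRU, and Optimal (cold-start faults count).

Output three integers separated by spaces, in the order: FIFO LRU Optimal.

--- FIFO ---
  step 0: ref 4 -> FAULT, frames=[4,-,-] (faults so far: 1)
  step 1: ref 3 -> FAULT, frames=[4,3,-] (faults so far: 2)
  step 2: ref 5 -> FAULT, frames=[4,3,5] (faults so far: 3)
  step 3: ref 4 -> HIT, frames=[4,3,5] (faults so far: 3)
  step 4: ref 4 -> HIT, frames=[4,3,5] (faults so far: 3)
  step 5: ref 4 -> HIT, frames=[4,3,5] (faults so far: 3)
  step 6: ref 4 -> HIT, frames=[4,3,5] (faults so far: 3)
  step 7: ref 4 -> HIT, frames=[4,3,5] (faults so far: 3)
  step 8: ref 2 -> FAULT, evict 4, frames=[2,3,5] (faults so far: 4)
  step 9: ref 5 -> HIT, frames=[2,3,5] (faults so far: 4)
  step 10: ref 3 -> HIT, frames=[2,3,5] (faults so far: 4)
  step 11: ref 5 -> HIT, frames=[2,3,5] (faults so far: 4)
  step 12: ref 2 -> HIT, frames=[2,3,5] (faults so far: 4)
  step 13: ref 2 -> HIT, frames=[2,3,5] (faults so far: 4)
  FIFO total faults: 4
--- LRU ---
  step 0: ref 4 -> FAULT, frames=[4,-,-] (faults so far: 1)
  step 1: ref 3 -> FAULT, frames=[4,3,-] (faults so far: 2)
  step 2: ref 5 -> FAULT, frames=[4,3,5] (faults so far: 3)
  step 3: ref 4 -> HIT, frames=[4,3,5] (faults so far: 3)
  step 4: ref 4 -> HIT, frames=[4,3,5] (faults so far: 3)
  step 5: ref 4 -> HIT, frames=[4,3,5] (faults so far: 3)
  step 6: ref 4 -> HIT, frames=[4,3,5] (faults so far: 3)
  step 7: ref 4 -> HIT, frames=[4,3,5] (faults so far: 3)
  step 8: ref 2 -> FAULT, evict 3, frames=[4,2,5] (faults so far: 4)
  step 9: ref 5 -> HIT, frames=[4,2,5] (faults so far: 4)
  step 10: ref 3 -> FAULT, evict 4, frames=[3,2,5] (faults so far: 5)
  step 11: ref 5 -> HIT, frames=[3,2,5] (faults so far: 5)
  step 12: ref 2 -> HIT, frames=[3,2,5] (faults so far: 5)
  step 13: ref 2 -> HIT, frames=[3,2,5] (faults so far: 5)
  LRU total faults: 5
--- Optimal ---
  step 0: ref 4 -> FAULT, frames=[4,-,-] (faults so far: 1)
  step 1: ref 3 -> FAULT, frames=[4,3,-] (faults so far: 2)
  step 2: ref 5 -> FAULT, frames=[4,3,5] (faults so far: 3)
  step 3: ref 4 -> HIT, frames=[4,3,5] (faults so far: 3)
  step 4: ref 4 -> HIT, frames=[4,3,5] (faults so far: 3)
  step 5: ref 4 -> HIT, frames=[4,3,5] (faults so far: 3)
  step 6: ref 4 -> HIT, frames=[4,3,5] (faults so far: 3)
  step 7: ref 4 -> HIT, frames=[4,3,5] (faults so far: 3)
  step 8: ref 2 -> FAULT, evict 4, frames=[2,3,5] (faults so far: 4)
  step 9: ref 5 -> HIT, frames=[2,3,5] (faults so far: 4)
  step 10: ref 3 -> HIT, frames=[2,3,5] (faults so far: 4)
  step 11: ref 5 -> HIT, frames=[2,3,5] (faults so far: 4)
  step 12: ref 2 -> HIT, frames=[2,3,5] (faults so far: 4)
  step 13: ref 2 -> HIT, frames=[2,3,5] (faults so far: 4)
  Optimal total faults: 4

Answer: 4 5 4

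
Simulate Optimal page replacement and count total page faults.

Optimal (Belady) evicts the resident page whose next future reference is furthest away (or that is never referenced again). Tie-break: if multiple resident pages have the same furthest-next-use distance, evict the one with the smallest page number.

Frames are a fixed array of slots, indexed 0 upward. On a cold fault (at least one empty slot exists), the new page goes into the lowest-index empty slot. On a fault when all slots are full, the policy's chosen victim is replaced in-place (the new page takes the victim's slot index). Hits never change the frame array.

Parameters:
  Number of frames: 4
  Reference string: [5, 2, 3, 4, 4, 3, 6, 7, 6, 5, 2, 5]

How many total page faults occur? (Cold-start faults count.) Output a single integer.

Step 0: ref 5 → FAULT, frames=[5,-,-,-]
Step 1: ref 2 → FAULT, frames=[5,2,-,-]
Step 2: ref 3 → FAULT, frames=[5,2,3,-]
Step 3: ref 4 → FAULT, frames=[5,2,3,4]
Step 4: ref 4 → HIT, frames=[5,2,3,4]
Step 5: ref 3 → HIT, frames=[5,2,3,4]
Step 6: ref 6 → FAULT (evict 3), frames=[5,2,6,4]
Step 7: ref 7 → FAULT (evict 4), frames=[5,2,6,7]
Step 8: ref 6 → HIT, frames=[5,2,6,7]
Step 9: ref 5 → HIT, frames=[5,2,6,7]
Step 10: ref 2 → HIT, frames=[5,2,6,7]
Step 11: ref 5 → HIT, frames=[5,2,6,7]
Total faults: 6

Answer: 6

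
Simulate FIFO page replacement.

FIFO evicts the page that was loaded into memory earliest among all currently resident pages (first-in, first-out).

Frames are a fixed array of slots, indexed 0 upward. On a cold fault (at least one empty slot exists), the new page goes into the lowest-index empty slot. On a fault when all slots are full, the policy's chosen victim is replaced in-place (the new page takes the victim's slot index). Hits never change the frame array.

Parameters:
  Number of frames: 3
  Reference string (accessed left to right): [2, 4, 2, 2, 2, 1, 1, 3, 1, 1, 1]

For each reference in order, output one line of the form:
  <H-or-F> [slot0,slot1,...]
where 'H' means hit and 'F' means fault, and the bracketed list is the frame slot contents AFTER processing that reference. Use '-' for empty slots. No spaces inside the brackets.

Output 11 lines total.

F [2,-,-]
F [2,4,-]
H [2,4,-]
H [2,4,-]
H [2,4,-]
F [2,4,1]
H [2,4,1]
F [3,4,1]
H [3,4,1]
H [3,4,1]
H [3,4,1]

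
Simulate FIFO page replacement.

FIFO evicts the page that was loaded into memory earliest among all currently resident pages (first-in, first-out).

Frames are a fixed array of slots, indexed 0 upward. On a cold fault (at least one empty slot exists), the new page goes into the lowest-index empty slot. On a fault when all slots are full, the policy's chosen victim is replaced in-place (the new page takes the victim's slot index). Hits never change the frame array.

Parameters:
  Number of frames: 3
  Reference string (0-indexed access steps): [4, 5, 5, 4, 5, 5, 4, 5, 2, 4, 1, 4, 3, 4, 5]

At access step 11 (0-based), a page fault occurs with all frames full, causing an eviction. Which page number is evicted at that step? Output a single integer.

Step 0: ref 4 -> FAULT, frames=[4,-,-]
Step 1: ref 5 -> FAULT, frames=[4,5,-]
Step 2: ref 5 -> HIT, frames=[4,5,-]
Step 3: ref 4 -> HIT, frames=[4,5,-]
Step 4: ref 5 -> HIT, frames=[4,5,-]
Step 5: ref 5 -> HIT, frames=[4,5,-]
Step 6: ref 4 -> HIT, frames=[4,5,-]
Step 7: ref 5 -> HIT, frames=[4,5,-]
Step 8: ref 2 -> FAULT, frames=[4,5,2]
Step 9: ref 4 -> HIT, frames=[4,5,2]
Step 10: ref 1 -> FAULT, evict 4, frames=[1,5,2]
Step 11: ref 4 -> FAULT, evict 5, frames=[1,4,2]
At step 11: evicted page 5

Answer: 5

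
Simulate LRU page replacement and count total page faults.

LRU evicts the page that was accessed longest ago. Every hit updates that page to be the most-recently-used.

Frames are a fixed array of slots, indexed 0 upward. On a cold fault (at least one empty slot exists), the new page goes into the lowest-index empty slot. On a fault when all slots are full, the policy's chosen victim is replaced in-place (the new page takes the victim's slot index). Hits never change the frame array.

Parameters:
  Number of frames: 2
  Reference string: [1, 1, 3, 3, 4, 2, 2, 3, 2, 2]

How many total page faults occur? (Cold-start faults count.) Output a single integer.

Answer: 5

Derivation:
Step 0: ref 1 → FAULT, frames=[1,-]
Step 1: ref 1 → HIT, frames=[1,-]
Step 2: ref 3 → FAULT, frames=[1,3]
Step 3: ref 3 → HIT, frames=[1,3]
Step 4: ref 4 → FAULT (evict 1), frames=[4,3]
Step 5: ref 2 → FAULT (evict 3), frames=[4,2]
Step 6: ref 2 → HIT, frames=[4,2]
Step 7: ref 3 → FAULT (evict 4), frames=[3,2]
Step 8: ref 2 → HIT, frames=[3,2]
Step 9: ref 2 → HIT, frames=[3,2]
Total faults: 5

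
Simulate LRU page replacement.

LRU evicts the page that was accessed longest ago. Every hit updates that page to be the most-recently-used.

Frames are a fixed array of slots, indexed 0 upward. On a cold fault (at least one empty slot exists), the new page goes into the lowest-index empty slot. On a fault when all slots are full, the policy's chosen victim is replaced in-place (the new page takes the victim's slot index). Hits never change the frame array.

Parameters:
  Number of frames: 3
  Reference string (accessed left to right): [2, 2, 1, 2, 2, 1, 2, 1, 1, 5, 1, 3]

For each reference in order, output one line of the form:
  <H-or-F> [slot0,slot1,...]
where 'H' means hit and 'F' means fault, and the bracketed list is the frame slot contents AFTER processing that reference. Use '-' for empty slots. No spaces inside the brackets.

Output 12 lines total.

F [2,-,-]
H [2,-,-]
F [2,1,-]
H [2,1,-]
H [2,1,-]
H [2,1,-]
H [2,1,-]
H [2,1,-]
H [2,1,-]
F [2,1,5]
H [2,1,5]
F [3,1,5]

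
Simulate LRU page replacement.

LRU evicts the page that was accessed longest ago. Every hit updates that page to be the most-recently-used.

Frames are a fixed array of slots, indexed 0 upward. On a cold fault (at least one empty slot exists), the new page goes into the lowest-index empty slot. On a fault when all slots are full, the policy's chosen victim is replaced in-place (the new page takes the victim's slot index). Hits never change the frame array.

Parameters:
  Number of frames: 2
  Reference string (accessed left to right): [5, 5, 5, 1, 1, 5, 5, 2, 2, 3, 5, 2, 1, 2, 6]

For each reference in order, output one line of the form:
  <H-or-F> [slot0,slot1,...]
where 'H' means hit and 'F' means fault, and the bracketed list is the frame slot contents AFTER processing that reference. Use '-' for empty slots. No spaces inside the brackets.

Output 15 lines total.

F [5,-]
H [5,-]
H [5,-]
F [5,1]
H [5,1]
H [5,1]
H [5,1]
F [5,2]
H [5,2]
F [3,2]
F [3,5]
F [2,5]
F [2,1]
H [2,1]
F [2,6]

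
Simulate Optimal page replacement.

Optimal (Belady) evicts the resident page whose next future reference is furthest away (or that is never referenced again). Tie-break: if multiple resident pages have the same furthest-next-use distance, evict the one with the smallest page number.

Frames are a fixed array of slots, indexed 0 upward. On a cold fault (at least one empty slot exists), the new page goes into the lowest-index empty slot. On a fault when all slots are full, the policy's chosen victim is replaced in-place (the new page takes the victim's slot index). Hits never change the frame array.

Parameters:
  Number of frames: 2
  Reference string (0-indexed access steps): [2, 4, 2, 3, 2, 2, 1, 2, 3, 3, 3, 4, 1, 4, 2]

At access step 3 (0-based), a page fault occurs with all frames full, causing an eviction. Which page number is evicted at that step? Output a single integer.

Answer: 4

Derivation:
Step 0: ref 2 -> FAULT, frames=[2,-]
Step 1: ref 4 -> FAULT, frames=[2,4]
Step 2: ref 2 -> HIT, frames=[2,4]
Step 3: ref 3 -> FAULT, evict 4, frames=[2,3]
At step 3: evicted page 4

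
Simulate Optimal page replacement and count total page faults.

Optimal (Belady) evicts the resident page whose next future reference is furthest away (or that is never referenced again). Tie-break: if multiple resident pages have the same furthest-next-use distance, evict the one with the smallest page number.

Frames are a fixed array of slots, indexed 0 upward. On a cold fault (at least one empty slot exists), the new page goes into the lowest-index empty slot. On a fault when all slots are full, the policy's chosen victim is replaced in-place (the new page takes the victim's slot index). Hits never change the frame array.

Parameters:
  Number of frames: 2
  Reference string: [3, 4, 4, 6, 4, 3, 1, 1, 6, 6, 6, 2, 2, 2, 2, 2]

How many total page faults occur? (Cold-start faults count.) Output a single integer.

Step 0: ref 3 → FAULT, frames=[3,-]
Step 1: ref 4 → FAULT, frames=[3,4]
Step 2: ref 4 → HIT, frames=[3,4]
Step 3: ref 6 → FAULT (evict 3), frames=[6,4]
Step 4: ref 4 → HIT, frames=[6,4]
Step 5: ref 3 → FAULT (evict 4), frames=[6,3]
Step 6: ref 1 → FAULT (evict 3), frames=[6,1]
Step 7: ref 1 → HIT, frames=[6,1]
Step 8: ref 6 → HIT, frames=[6,1]
Step 9: ref 6 → HIT, frames=[6,1]
Step 10: ref 6 → HIT, frames=[6,1]
Step 11: ref 2 → FAULT (evict 1), frames=[6,2]
Step 12: ref 2 → HIT, frames=[6,2]
Step 13: ref 2 → HIT, frames=[6,2]
Step 14: ref 2 → HIT, frames=[6,2]
Step 15: ref 2 → HIT, frames=[6,2]
Total faults: 6

Answer: 6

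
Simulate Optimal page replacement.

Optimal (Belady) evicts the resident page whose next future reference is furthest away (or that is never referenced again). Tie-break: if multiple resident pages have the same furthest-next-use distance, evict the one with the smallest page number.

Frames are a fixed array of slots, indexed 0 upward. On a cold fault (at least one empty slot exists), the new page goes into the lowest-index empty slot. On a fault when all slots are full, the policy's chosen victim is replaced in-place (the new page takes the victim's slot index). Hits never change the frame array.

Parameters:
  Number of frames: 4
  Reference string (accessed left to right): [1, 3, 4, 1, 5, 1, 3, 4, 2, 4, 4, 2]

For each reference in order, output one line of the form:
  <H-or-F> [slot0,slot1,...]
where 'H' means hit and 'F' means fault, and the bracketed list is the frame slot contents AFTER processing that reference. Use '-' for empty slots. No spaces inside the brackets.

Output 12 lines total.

F [1,-,-,-]
F [1,3,-,-]
F [1,3,4,-]
H [1,3,4,-]
F [1,3,4,5]
H [1,3,4,5]
H [1,3,4,5]
H [1,3,4,5]
F [2,3,4,5]
H [2,3,4,5]
H [2,3,4,5]
H [2,3,4,5]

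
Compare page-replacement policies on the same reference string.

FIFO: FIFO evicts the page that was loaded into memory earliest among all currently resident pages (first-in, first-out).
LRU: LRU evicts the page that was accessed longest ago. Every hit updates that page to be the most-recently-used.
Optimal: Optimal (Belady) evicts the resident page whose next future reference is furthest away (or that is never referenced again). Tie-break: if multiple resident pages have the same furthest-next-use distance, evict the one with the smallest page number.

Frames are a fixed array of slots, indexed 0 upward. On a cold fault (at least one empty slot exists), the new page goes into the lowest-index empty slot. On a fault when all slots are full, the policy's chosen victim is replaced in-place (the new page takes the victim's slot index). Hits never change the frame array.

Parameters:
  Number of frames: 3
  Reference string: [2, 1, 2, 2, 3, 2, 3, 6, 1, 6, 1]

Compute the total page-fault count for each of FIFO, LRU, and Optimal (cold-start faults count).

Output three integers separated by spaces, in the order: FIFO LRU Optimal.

Answer: 4 5 4

Derivation:
--- FIFO ---
  step 0: ref 2 -> FAULT, frames=[2,-,-] (faults so far: 1)
  step 1: ref 1 -> FAULT, frames=[2,1,-] (faults so far: 2)
  step 2: ref 2 -> HIT, frames=[2,1,-] (faults so far: 2)
  step 3: ref 2 -> HIT, frames=[2,1,-] (faults so far: 2)
  step 4: ref 3 -> FAULT, frames=[2,1,3] (faults so far: 3)
  step 5: ref 2 -> HIT, frames=[2,1,3] (faults so far: 3)
  step 6: ref 3 -> HIT, frames=[2,1,3] (faults so far: 3)
  step 7: ref 6 -> FAULT, evict 2, frames=[6,1,3] (faults so far: 4)
  step 8: ref 1 -> HIT, frames=[6,1,3] (faults so far: 4)
  step 9: ref 6 -> HIT, frames=[6,1,3] (faults so far: 4)
  step 10: ref 1 -> HIT, frames=[6,1,3] (faults so far: 4)
  FIFO total faults: 4
--- LRU ---
  step 0: ref 2 -> FAULT, frames=[2,-,-] (faults so far: 1)
  step 1: ref 1 -> FAULT, frames=[2,1,-] (faults so far: 2)
  step 2: ref 2 -> HIT, frames=[2,1,-] (faults so far: 2)
  step 3: ref 2 -> HIT, frames=[2,1,-] (faults so far: 2)
  step 4: ref 3 -> FAULT, frames=[2,1,3] (faults so far: 3)
  step 5: ref 2 -> HIT, frames=[2,1,3] (faults so far: 3)
  step 6: ref 3 -> HIT, frames=[2,1,3] (faults so far: 3)
  step 7: ref 6 -> FAULT, evict 1, frames=[2,6,3] (faults so far: 4)
  step 8: ref 1 -> FAULT, evict 2, frames=[1,6,3] (faults so far: 5)
  step 9: ref 6 -> HIT, frames=[1,6,3] (faults so far: 5)
  step 10: ref 1 -> HIT, frames=[1,6,3] (faults so far: 5)
  LRU total faults: 5
--- Optimal ---
  step 0: ref 2 -> FAULT, frames=[2,-,-] (faults so far: 1)
  step 1: ref 1 -> FAULT, frames=[2,1,-] (faults so far: 2)
  step 2: ref 2 -> HIT, frames=[2,1,-] (faults so far: 2)
  step 3: ref 2 -> HIT, frames=[2,1,-] (faults so far: 2)
  step 4: ref 3 -> FAULT, frames=[2,1,3] (faults so far: 3)
  step 5: ref 2 -> HIT, frames=[2,1,3] (faults so far: 3)
  step 6: ref 3 -> HIT, frames=[2,1,3] (faults so far: 3)
  step 7: ref 6 -> FAULT, evict 2, frames=[6,1,3] (faults so far: 4)
  step 8: ref 1 -> HIT, frames=[6,1,3] (faults so far: 4)
  step 9: ref 6 -> HIT, frames=[6,1,3] (faults so far: 4)
  step 10: ref 1 -> HIT, frames=[6,1,3] (faults so far: 4)
  Optimal total faults: 4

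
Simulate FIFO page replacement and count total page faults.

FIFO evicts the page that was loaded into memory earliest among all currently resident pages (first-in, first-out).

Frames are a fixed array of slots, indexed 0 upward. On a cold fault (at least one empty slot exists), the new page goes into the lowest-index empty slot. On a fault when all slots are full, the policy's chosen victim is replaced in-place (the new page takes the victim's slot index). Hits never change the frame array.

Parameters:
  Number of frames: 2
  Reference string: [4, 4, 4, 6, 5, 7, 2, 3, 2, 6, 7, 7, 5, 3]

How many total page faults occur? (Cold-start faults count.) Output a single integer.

Step 0: ref 4 → FAULT, frames=[4,-]
Step 1: ref 4 → HIT, frames=[4,-]
Step 2: ref 4 → HIT, frames=[4,-]
Step 3: ref 6 → FAULT, frames=[4,6]
Step 4: ref 5 → FAULT (evict 4), frames=[5,6]
Step 5: ref 7 → FAULT (evict 6), frames=[5,7]
Step 6: ref 2 → FAULT (evict 5), frames=[2,7]
Step 7: ref 3 → FAULT (evict 7), frames=[2,3]
Step 8: ref 2 → HIT, frames=[2,3]
Step 9: ref 6 → FAULT (evict 2), frames=[6,3]
Step 10: ref 7 → FAULT (evict 3), frames=[6,7]
Step 11: ref 7 → HIT, frames=[6,7]
Step 12: ref 5 → FAULT (evict 6), frames=[5,7]
Step 13: ref 3 → FAULT (evict 7), frames=[5,3]
Total faults: 10

Answer: 10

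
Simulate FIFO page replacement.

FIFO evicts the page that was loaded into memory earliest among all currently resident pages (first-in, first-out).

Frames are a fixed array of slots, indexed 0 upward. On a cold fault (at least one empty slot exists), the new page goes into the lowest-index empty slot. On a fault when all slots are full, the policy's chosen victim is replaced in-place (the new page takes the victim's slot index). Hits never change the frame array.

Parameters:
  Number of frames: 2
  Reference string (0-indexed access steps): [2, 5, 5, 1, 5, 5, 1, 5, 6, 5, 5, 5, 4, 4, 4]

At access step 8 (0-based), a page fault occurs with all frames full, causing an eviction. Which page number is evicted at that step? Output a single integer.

Step 0: ref 2 -> FAULT, frames=[2,-]
Step 1: ref 5 -> FAULT, frames=[2,5]
Step 2: ref 5 -> HIT, frames=[2,5]
Step 3: ref 1 -> FAULT, evict 2, frames=[1,5]
Step 4: ref 5 -> HIT, frames=[1,5]
Step 5: ref 5 -> HIT, frames=[1,5]
Step 6: ref 1 -> HIT, frames=[1,5]
Step 7: ref 5 -> HIT, frames=[1,5]
Step 8: ref 6 -> FAULT, evict 5, frames=[1,6]
At step 8: evicted page 5

Answer: 5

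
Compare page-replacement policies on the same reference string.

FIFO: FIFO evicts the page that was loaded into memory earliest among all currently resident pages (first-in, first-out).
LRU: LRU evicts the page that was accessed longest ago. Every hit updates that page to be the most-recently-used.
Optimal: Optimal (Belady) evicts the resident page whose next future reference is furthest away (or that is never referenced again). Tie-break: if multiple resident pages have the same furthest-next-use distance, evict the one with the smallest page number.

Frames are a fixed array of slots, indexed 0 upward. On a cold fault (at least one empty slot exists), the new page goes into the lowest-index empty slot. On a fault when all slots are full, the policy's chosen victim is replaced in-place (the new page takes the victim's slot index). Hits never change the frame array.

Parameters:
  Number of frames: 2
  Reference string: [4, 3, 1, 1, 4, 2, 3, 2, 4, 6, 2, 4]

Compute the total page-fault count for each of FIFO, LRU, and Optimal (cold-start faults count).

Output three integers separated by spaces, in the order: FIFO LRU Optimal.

Answer: 10 10 8

Derivation:
--- FIFO ---
  step 0: ref 4 -> FAULT, frames=[4,-] (faults so far: 1)
  step 1: ref 3 -> FAULT, frames=[4,3] (faults so far: 2)
  step 2: ref 1 -> FAULT, evict 4, frames=[1,3] (faults so far: 3)
  step 3: ref 1 -> HIT, frames=[1,3] (faults so far: 3)
  step 4: ref 4 -> FAULT, evict 3, frames=[1,4] (faults so far: 4)
  step 5: ref 2 -> FAULT, evict 1, frames=[2,4] (faults so far: 5)
  step 6: ref 3 -> FAULT, evict 4, frames=[2,3] (faults so far: 6)
  step 7: ref 2 -> HIT, frames=[2,3] (faults so far: 6)
  step 8: ref 4 -> FAULT, evict 2, frames=[4,3] (faults so far: 7)
  step 9: ref 6 -> FAULT, evict 3, frames=[4,6] (faults so far: 8)
  step 10: ref 2 -> FAULT, evict 4, frames=[2,6] (faults so far: 9)
  step 11: ref 4 -> FAULT, evict 6, frames=[2,4] (faults so far: 10)
  FIFO total faults: 10
--- LRU ---
  step 0: ref 4 -> FAULT, frames=[4,-] (faults so far: 1)
  step 1: ref 3 -> FAULT, frames=[4,3] (faults so far: 2)
  step 2: ref 1 -> FAULT, evict 4, frames=[1,3] (faults so far: 3)
  step 3: ref 1 -> HIT, frames=[1,3] (faults so far: 3)
  step 4: ref 4 -> FAULT, evict 3, frames=[1,4] (faults so far: 4)
  step 5: ref 2 -> FAULT, evict 1, frames=[2,4] (faults so far: 5)
  step 6: ref 3 -> FAULT, evict 4, frames=[2,3] (faults so far: 6)
  step 7: ref 2 -> HIT, frames=[2,3] (faults so far: 6)
  step 8: ref 4 -> FAULT, evict 3, frames=[2,4] (faults so far: 7)
  step 9: ref 6 -> FAULT, evict 2, frames=[6,4] (faults so far: 8)
  step 10: ref 2 -> FAULT, evict 4, frames=[6,2] (faults so far: 9)
  step 11: ref 4 -> FAULT, evict 6, frames=[4,2] (faults so far: 10)
  LRU total faults: 10
--- Optimal ---
  step 0: ref 4 -> FAULT, frames=[4,-] (faults so far: 1)
  step 1: ref 3 -> FAULT, frames=[4,3] (faults so far: 2)
  step 2: ref 1 -> FAULT, evict 3, frames=[4,1] (faults so far: 3)
  step 3: ref 1 -> HIT, frames=[4,1] (faults so far: 3)
  step 4: ref 4 -> HIT, frames=[4,1] (faults so far: 3)
  step 5: ref 2 -> FAULT, evict 1, frames=[4,2] (faults so far: 4)
  step 6: ref 3 -> FAULT, evict 4, frames=[3,2] (faults so far: 5)
  step 7: ref 2 -> HIT, frames=[3,2] (faults so far: 5)
  step 8: ref 4 -> FAULT, evict 3, frames=[4,2] (faults so far: 6)
  step 9: ref 6 -> FAULT, evict 4, frames=[6,2] (faults so far: 7)
  step 10: ref 2 -> HIT, frames=[6,2] (faults so far: 7)
  step 11: ref 4 -> FAULT, evict 2, frames=[6,4] (faults so far: 8)
  Optimal total faults: 8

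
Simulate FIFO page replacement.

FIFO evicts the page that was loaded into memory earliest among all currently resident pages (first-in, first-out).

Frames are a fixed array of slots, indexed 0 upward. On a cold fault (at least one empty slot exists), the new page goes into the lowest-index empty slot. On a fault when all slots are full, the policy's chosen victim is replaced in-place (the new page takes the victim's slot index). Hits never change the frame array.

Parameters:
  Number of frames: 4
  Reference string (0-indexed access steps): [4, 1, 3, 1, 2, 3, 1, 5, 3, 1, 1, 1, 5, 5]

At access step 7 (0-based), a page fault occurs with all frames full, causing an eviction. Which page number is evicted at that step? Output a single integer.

Step 0: ref 4 -> FAULT, frames=[4,-,-,-]
Step 1: ref 1 -> FAULT, frames=[4,1,-,-]
Step 2: ref 3 -> FAULT, frames=[4,1,3,-]
Step 3: ref 1 -> HIT, frames=[4,1,3,-]
Step 4: ref 2 -> FAULT, frames=[4,1,3,2]
Step 5: ref 3 -> HIT, frames=[4,1,3,2]
Step 6: ref 1 -> HIT, frames=[4,1,3,2]
Step 7: ref 5 -> FAULT, evict 4, frames=[5,1,3,2]
At step 7: evicted page 4

Answer: 4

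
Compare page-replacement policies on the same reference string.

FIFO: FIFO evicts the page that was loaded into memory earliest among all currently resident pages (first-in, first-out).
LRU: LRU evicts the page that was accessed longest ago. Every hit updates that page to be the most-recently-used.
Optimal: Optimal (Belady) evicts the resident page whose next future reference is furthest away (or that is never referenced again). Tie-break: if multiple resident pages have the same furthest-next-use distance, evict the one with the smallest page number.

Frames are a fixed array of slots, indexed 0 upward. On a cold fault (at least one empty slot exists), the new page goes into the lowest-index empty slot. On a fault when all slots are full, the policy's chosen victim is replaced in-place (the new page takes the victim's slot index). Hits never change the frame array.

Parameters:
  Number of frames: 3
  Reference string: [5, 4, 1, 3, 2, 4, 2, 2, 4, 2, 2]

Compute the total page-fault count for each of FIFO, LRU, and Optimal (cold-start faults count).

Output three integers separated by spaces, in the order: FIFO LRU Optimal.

--- FIFO ---
  step 0: ref 5 -> FAULT, frames=[5,-,-] (faults so far: 1)
  step 1: ref 4 -> FAULT, frames=[5,4,-] (faults so far: 2)
  step 2: ref 1 -> FAULT, frames=[5,4,1] (faults so far: 3)
  step 3: ref 3 -> FAULT, evict 5, frames=[3,4,1] (faults so far: 4)
  step 4: ref 2 -> FAULT, evict 4, frames=[3,2,1] (faults so far: 5)
  step 5: ref 4 -> FAULT, evict 1, frames=[3,2,4] (faults so far: 6)
  step 6: ref 2 -> HIT, frames=[3,2,4] (faults so far: 6)
  step 7: ref 2 -> HIT, frames=[3,2,4] (faults so far: 6)
  step 8: ref 4 -> HIT, frames=[3,2,4] (faults so far: 6)
  step 9: ref 2 -> HIT, frames=[3,2,4] (faults so far: 6)
  step 10: ref 2 -> HIT, frames=[3,2,4] (faults so far: 6)
  FIFO total faults: 6
--- LRU ---
  step 0: ref 5 -> FAULT, frames=[5,-,-] (faults so far: 1)
  step 1: ref 4 -> FAULT, frames=[5,4,-] (faults so far: 2)
  step 2: ref 1 -> FAULT, frames=[5,4,1] (faults so far: 3)
  step 3: ref 3 -> FAULT, evict 5, frames=[3,4,1] (faults so far: 4)
  step 4: ref 2 -> FAULT, evict 4, frames=[3,2,1] (faults so far: 5)
  step 5: ref 4 -> FAULT, evict 1, frames=[3,2,4] (faults so far: 6)
  step 6: ref 2 -> HIT, frames=[3,2,4] (faults so far: 6)
  step 7: ref 2 -> HIT, frames=[3,2,4] (faults so far: 6)
  step 8: ref 4 -> HIT, frames=[3,2,4] (faults so far: 6)
  step 9: ref 2 -> HIT, frames=[3,2,4] (faults so far: 6)
  step 10: ref 2 -> HIT, frames=[3,2,4] (faults so far: 6)
  LRU total faults: 6
--- Optimal ---
  step 0: ref 5 -> FAULT, frames=[5,-,-] (faults so far: 1)
  step 1: ref 4 -> FAULT, frames=[5,4,-] (faults so far: 2)
  step 2: ref 1 -> FAULT, frames=[5,4,1] (faults so far: 3)
  step 3: ref 3 -> FAULT, evict 1, frames=[5,4,3] (faults so far: 4)
  step 4: ref 2 -> FAULT, evict 3, frames=[5,4,2] (faults so far: 5)
  step 5: ref 4 -> HIT, frames=[5,4,2] (faults so far: 5)
  step 6: ref 2 -> HIT, frames=[5,4,2] (faults so far: 5)
  step 7: ref 2 -> HIT, frames=[5,4,2] (faults so far: 5)
  step 8: ref 4 -> HIT, frames=[5,4,2] (faults so far: 5)
  step 9: ref 2 -> HIT, frames=[5,4,2] (faults so far: 5)
  step 10: ref 2 -> HIT, frames=[5,4,2] (faults so far: 5)
  Optimal total faults: 5

Answer: 6 6 5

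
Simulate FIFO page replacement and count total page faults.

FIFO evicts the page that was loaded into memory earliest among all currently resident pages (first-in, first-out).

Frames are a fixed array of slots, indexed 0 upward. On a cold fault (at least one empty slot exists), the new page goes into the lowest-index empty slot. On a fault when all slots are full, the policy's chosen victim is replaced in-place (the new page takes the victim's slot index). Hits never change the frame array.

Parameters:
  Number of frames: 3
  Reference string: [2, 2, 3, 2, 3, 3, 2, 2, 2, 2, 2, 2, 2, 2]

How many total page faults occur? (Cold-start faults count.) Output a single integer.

Answer: 2

Derivation:
Step 0: ref 2 → FAULT, frames=[2,-,-]
Step 1: ref 2 → HIT, frames=[2,-,-]
Step 2: ref 3 → FAULT, frames=[2,3,-]
Step 3: ref 2 → HIT, frames=[2,3,-]
Step 4: ref 3 → HIT, frames=[2,3,-]
Step 5: ref 3 → HIT, frames=[2,3,-]
Step 6: ref 2 → HIT, frames=[2,3,-]
Step 7: ref 2 → HIT, frames=[2,3,-]
Step 8: ref 2 → HIT, frames=[2,3,-]
Step 9: ref 2 → HIT, frames=[2,3,-]
Step 10: ref 2 → HIT, frames=[2,3,-]
Step 11: ref 2 → HIT, frames=[2,3,-]
Step 12: ref 2 → HIT, frames=[2,3,-]
Step 13: ref 2 → HIT, frames=[2,3,-]
Total faults: 2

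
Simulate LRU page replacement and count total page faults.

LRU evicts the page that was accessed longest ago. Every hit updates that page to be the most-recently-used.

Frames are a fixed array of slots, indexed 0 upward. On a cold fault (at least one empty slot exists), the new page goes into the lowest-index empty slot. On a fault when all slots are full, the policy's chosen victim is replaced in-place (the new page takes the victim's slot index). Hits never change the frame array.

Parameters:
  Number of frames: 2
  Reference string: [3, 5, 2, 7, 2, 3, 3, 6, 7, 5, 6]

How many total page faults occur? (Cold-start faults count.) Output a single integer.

Step 0: ref 3 → FAULT, frames=[3,-]
Step 1: ref 5 → FAULT, frames=[3,5]
Step 2: ref 2 → FAULT (evict 3), frames=[2,5]
Step 3: ref 7 → FAULT (evict 5), frames=[2,7]
Step 4: ref 2 → HIT, frames=[2,7]
Step 5: ref 3 → FAULT (evict 7), frames=[2,3]
Step 6: ref 3 → HIT, frames=[2,3]
Step 7: ref 6 → FAULT (evict 2), frames=[6,3]
Step 8: ref 7 → FAULT (evict 3), frames=[6,7]
Step 9: ref 5 → FAULT (evict 6), frames=[5,7]
Step 10: ref 6 → FAULT (evict 7), frames=[5,6]
Total faults: 9

Answer: 9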